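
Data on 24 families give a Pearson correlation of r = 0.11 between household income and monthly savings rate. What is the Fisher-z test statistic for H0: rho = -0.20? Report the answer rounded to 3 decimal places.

1.435

z_r = atanh(0.11) = 0.110447,  z_0 = atanh(-0.20) = -0.202733
SE = 1/√(n−3) = 1/√21 = 0.218218
z = (z_r − z_0)/SE = (0.110447 − (-0.202733)) / 0.218218 = 0.313180 / 0.218218 = 1.435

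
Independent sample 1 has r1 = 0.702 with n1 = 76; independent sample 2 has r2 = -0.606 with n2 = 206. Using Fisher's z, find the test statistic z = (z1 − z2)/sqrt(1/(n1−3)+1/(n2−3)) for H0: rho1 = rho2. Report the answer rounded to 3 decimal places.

11.532

Fisher z-transforms: z1 = atanh(0.702) = 0.871233, z2 = atanh(-0.606) = -0.702575; difference d = 1.573808
Var(d) = 1/73 + 1/203 = 0.0136986 + 0.0049261 = 0.0186247
z = d/√Var(d) = 1.573808 / √0.0186247 = 1.573808 / 0.136472 = 11.532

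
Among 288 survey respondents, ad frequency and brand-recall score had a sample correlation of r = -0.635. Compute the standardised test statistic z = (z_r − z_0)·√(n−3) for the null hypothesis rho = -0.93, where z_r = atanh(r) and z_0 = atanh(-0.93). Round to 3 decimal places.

z_r = atanh(-0.635) = -0.749750,  z_0 = atanh(-0.93) = -1.658390
SE = 1/√(n−3) = 1/√285 = 0.059235
z = (z_r − z_0)/SE = (-0.749750 − (-1.658390)) / 0.059235 = 0.908640 / 0.059235 = 15.340

15.340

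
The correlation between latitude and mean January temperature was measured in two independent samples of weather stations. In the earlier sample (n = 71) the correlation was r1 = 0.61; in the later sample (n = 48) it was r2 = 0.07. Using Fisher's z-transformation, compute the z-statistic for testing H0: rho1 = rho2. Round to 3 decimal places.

Fisher z-transforms: z1 = atanh(0.61) = 0.708921, z2 = atanh(0.07) = 0.070115; difference d = 0.638806
Var(d) = 1/68 + 1/45 = 0.0147059 + 0.0222222 = 0.0369281
z = d/√Var(d) = 0.638806 / √0.0369281 = 0.638806 / 0.192167 = 3.324

3.324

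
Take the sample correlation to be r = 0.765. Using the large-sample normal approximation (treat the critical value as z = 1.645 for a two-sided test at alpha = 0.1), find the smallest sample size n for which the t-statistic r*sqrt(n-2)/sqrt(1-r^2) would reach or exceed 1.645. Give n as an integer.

4

Need r·√(n−2)/√(1−r²) ≥ 1.645
√(n−2) ≥ 1.645·√(1−0.585225) / 0.765 = 1.645·0.644030 / 0.765 = 1.3849
n−2 ≥ 1.9179  ⇒  n ≥ 3.9179
Smallest integer n = 4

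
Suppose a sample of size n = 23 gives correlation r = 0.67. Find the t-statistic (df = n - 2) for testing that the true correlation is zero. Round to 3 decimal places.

1 − r² = 1 − 0.4489 = 0.5511;  √(1−r²) = 0.742361
√(n−2) = √21 = 4.582576
t = r·√(n−2)/√(1−r²) = 0.67 · 4.582576 / 0.742361 = 4.136

4.136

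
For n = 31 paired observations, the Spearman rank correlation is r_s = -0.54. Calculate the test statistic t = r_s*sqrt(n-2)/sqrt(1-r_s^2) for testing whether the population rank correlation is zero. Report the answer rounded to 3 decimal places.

1 − r_s² = 1 − 0.2916 = 0.7084;  √(1−r_s²) = 0.841665
√(n−2) = √29 = 5.385165
t = r_s·√(n−2)/√(1−r_s²) = -0.54 · 5.385165 / 0.841665 = -3.455

-3.455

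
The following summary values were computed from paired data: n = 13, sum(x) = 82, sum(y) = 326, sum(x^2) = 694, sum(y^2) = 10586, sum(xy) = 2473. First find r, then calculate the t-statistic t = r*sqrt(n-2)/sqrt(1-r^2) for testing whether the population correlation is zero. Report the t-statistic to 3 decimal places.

2.750

Numerator: nΣxy − (Σx)(Σy) = 13·2473 − (82)(326) = 5417
Denominator: √[(nΣx²−(Σx)²)(nΣy²−(Σy)²)]
  nΣx²−(Σx)² = 13·694 − 6724 = 2298;  nΣy²−(Σy)² = 13·10586 − 106276 = 31342
  √(2298·31342) = √72023916 = 8486.6905
r = 5417 / 8486.6905 = 0.6383
t = r·√(n−2)/√(1−r²) = 0.6383·√11 / √(1−0.407427) = 2.117002 / 0.769788 = 2.750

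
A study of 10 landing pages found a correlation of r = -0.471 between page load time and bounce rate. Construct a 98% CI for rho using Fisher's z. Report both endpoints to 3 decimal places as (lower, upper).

(-0.883, 0.352)

z_r = atanh(-0.471) = -0.511355;  SE = 1/√(n−3) = 1/√7 = 0.377964
z-limits: -0.511355 ± 2.326·0.377964 = -0.511355 ± 0.879144 = [-1.390499, 0.367789]
ρ-limits: (tanh -1.390499, tanh 0.367789) = (-0.883, 0.352)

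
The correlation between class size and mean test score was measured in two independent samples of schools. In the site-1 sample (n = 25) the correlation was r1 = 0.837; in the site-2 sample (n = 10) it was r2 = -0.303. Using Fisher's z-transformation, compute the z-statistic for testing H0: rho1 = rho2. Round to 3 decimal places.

Fisher z-transforms: z1 = atanh(0.837) = 1.211069, z2 = atanh(-0.303) = -0.312820; difference d = 1.523889
Var(d) = 1/22 + 1/7 = 0.0454545 + 0.1428571 = 0.1883116
z = d/√Var(d) = 1.523889 / √0.1883116 = 1.523889 / 0.433949 = 3.512

3.512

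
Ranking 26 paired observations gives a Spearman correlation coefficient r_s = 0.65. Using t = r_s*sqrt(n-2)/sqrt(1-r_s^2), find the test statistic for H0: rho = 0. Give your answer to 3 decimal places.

1 − r_s² = 1 − 0.4225 = 0.5775;  √(1−r_s²) = 0.759934
√(n−2) = √24 = 4.898979
t = r_s·√(n−2)/√(1−r_s²) = 0.65 · 4.898979 / 0.759934 = 4.190

4.190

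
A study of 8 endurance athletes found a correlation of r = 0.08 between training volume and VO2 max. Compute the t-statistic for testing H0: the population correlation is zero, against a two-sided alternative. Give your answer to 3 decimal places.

1 − r² = 1 − 0.0064 = 0.9936;  √(1−r²) = 0.996795
√(n−2) = √6 = 2.449490
t = r·√(n−2)/√(1−r²) = 0.08 · 2.449490 / 0.996795 = 0.197

0.197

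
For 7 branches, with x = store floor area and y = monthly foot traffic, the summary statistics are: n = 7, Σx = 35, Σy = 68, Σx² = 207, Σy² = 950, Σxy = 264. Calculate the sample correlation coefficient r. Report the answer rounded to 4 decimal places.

-0.7897

S_xy = nΣxy − ΣxΣy = 7·264 − 35·68 = 1848 − 2380 = -532
S_xx = nΣx² − (Σx)² = 7·207 − 35² = 1449 − 1225 = 224
S_yy = nΣy² − (Σy)² = 7·950 − 68² = 6650 − 4624 = 2026
r = S_xy / √(S_xx·S_yy) = -532 / √(224·2026) = -532 / √453824 = -532 / 673.6646 = -0.7897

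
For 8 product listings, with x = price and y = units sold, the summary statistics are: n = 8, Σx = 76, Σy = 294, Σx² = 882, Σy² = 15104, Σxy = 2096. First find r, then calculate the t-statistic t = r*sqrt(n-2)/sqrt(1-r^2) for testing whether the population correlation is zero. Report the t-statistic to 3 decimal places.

S_xy = nΣxy − ΣxΣy = 8·2096 − 76·294 = 16768 − 22344 = -5576
S_xx = nΣx² − (Σx)² = 8·882 − 76² = 7056 − 5776 = 1280
S_yy = nΣy² − (Σy)² = 8·15104 − 294² = 120832 − 86436 = 34396
r = S_xy / √(S_xx·S_yy) = -5576 / √(1280·34396) = -5576 / √44026880 = -5576 / 6635.2754 = -0.8404
t = r·√(n−2)/√(1−r²) = -0.8404·√6 / √(1−0.706272) = -2.058551 / 0.541967 = -3.798

-3.798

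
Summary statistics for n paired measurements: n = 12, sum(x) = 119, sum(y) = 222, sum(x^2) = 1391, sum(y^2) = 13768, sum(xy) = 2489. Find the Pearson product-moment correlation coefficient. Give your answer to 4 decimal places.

Numerator: nΣxy − (Σx)(Σy) = 12·2489 − (119)(222) = 3450
Denominator: √[(nΣx²−(Σx)²)(nΣy²−(Σy)²)]
  nΣx²−(Σx)² = 12·1391 − 14161 = 2531;  nΣy²−(Σy)² = 12·13768 − 49284 = 115932
  √(2531·115932) = √293423892 = 17129.6203
r = 3450 / 17129.6203 = 0.2014

0.2014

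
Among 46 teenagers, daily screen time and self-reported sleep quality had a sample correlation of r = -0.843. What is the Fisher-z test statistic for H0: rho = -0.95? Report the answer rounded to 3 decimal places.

z_r = atanh(-0.843) = -1.231452,  z_0 = atanh(-0.95) = -1.831781
SE = 1/√(n−3) = 1/√43 = 0.152499
z = (z_r − z_0)/SE = (-1.231452 − (-1.831781)) / 0.152499 = 0.600329 / 0.152499 = 3.937

3.937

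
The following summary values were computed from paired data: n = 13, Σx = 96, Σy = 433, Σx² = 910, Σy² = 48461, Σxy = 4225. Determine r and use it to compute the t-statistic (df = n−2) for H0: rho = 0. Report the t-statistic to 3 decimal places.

1.416

Numerator: nΣxy − (Σx)(Σy) = 13·4225 − (96)(433) = 13357
Denominator: √[(nΣx²−(Σx)²)(nΣy²−(Σy)²)]
  nΣx²−(Σx)² = 13·910 − 9216 = 2614;  nΣy²−(Σy)² = 13·48461 − 187489 = 442504
  √(2614·442504) = √1156705456 = 34010.3728
r = 13357 / 34010.3728 = 0.3927
t = r·√(n−2)/√(1−r²) = 0.3927·√11 / √(1−0.154213) = 1.302439 / 0.919667 = 1.416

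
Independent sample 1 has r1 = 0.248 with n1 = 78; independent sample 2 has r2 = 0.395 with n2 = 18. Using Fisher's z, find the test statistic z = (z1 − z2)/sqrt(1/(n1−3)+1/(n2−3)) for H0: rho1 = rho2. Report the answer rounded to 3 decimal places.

-0.581

z1 = atanh(0.248) = 0.253281,  z2 = atanh(0.395) = 0.417711
SE = √(1/(n1−3) + 1/(n2−3)) = √(1/75 + 1/15) = √(0.0133333 + 0.0666667) = √0.0800000 = 0.282843
z = (z1 − z2)/SE = (0.253281 − 0.417711) / 0.282843 = -0.164430 / 0.282843 = -0.581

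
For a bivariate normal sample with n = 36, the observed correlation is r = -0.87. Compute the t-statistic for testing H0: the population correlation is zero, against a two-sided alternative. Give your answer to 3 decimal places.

t = r·√(n−2) / √(1−r²) with r = -0.87, n = 36
  = -0.87·√34 / √(1 − 0.7569)
  = -0.87·5.830952 / 0.493052
  = -5.072928 / 0.493052 = -10.289

-10.289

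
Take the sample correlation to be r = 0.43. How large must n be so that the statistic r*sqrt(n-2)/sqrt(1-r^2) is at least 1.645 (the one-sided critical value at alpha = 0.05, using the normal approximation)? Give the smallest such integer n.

14

Need r·√(n−2)/√(1−r²) ≥ 1.645
√(n−2) ≥ 1.645·√(1−0.1849) / 0.43 = 1.645·0.902829 / 0.43 = 3.4538
n−2 ≥ 11.9287  ⇒  n ≥ 13.9287
Smallest integer n = 14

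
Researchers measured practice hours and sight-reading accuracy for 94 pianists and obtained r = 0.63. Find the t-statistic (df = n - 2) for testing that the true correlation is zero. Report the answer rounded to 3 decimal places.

1 − r² = 1 − 0.3969 = 0.6031;  √(1−r²) = 0.776595
√(n−2) = √92 = 9.591663
t = r·√(n−2)/√(1−r²) = 0.63 · 9.591663 / 0.776595 = 7.781

7.781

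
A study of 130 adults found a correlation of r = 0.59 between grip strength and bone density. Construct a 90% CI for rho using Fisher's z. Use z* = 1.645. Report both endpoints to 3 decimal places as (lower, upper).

(0.487, 0.677)

z_r = atanh(0.59) = 0.677666;  SE = 1/√(n−3) = 1/√127 = 0.088736
z-limits: 0.677666 ± 1.645·0.088736 = 0.677666 ± 0.145971 = [0.531695, 0.823637]
ρ-limits: (tanh 0.531695, tanh 0.823637) = (0.487, 0.677)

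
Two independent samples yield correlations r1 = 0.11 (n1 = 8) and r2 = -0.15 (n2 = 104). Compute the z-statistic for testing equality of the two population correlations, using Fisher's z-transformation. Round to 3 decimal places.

Fisher z-transforms: z1 = atanh(0.11) = 0.110447, z2 = atanh(-0.15) = -0.151140; difference d = 0.261587
Var(d) = 1/5 + 1/101 = 0.2000000 + 0.0099010 = 0.2099010
z = d/√Var(d) = 0.261587 / √0.2099010 = 0.261587 / 0.458150 = 0.571

0.571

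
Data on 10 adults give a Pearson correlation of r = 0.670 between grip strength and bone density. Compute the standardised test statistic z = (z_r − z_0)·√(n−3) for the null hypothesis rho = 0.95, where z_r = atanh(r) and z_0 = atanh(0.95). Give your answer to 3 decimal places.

Fisher z: atanh(0.670) = 0.810743, atanh(0.95) = 1.831781
z = (z_r − z_0)·√(n−3) = (0.810743 − 1.831781)·√7 = -1.021038 · 2.645751 = -2.701

-2.701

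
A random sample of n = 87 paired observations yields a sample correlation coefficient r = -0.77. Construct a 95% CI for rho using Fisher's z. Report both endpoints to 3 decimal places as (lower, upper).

Fisher z: z_r = atanh(r) = ½·ln((1+(-0.77))/(1−(-0.77))) = -1.020328
SE(z) = 1/√(n−3) = 1/√84 = 0.109109
95% ⇒ z* = 1.960; margin = 1.960·0.109109 = 0.213854
CI on z-scale: (-1.234182, -0.806474)
Back-transform: tanh(-1.234182) = -0.843788, tanh(-0.806474) = -0.667641

(-0.844, -0.668)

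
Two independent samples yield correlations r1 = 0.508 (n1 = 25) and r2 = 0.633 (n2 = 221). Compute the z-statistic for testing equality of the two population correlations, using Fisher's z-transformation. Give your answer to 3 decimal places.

-0.833

z1 = atanh(0.508) = 0.560030,  z2 = atanh(0.633) = 0.746406
SE = √(1/(n1−3) + 1/(n2−3)) = √(1/22 + 1/218) = √(0.0454545 + 0.0045872) = √0.0500417 = 0.223700
z = (z1 − z2)/SE = (0.560030 − 0.746406) / 0.223700 = -0.186376 / 0.223700 = -0.833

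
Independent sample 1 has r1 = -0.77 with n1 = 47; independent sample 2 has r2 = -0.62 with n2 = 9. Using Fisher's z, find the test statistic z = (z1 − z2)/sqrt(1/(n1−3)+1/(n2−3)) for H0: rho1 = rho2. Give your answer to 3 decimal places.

-0.679

Fisher z-transforms: z1 = atanh(-0.77) = -1.020328, z2 = atanh(-0.62) = -0.725005; difference d = -0.295323
Var(d) = 1/44 + 1/6 = 0.0227273 + 0.1666667 = 0.1893940
z = d/√Var(d) = -0.295323 / √0.1893940 = -0.295323 / 0.435194 = -0.679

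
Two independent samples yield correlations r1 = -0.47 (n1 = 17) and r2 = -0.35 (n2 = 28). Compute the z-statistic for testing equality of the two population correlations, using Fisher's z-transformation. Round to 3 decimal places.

z1 = atanh(-0.47) = -0.510070,  z2 = atanh(-0.35) = -0.365444
SE = √(1/(n1−3) + 1/(n2−3)) = √(1/14 + 1/25) = √(0.0714286 + 0.0400000) = √0.1114286 = 0.333809
z = (z1 − z2)/SE = (-0.510070 − (-0.365444)) / 0.333809 = -0.144626 / 0.333809 = -0.433

-0.433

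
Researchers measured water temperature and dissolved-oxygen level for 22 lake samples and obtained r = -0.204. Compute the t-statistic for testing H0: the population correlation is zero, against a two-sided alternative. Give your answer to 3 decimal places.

-0.932

1 − r² = 1 − 0.041616 = 0.958384;  √(1−r²) = 0.978971
√(n−2) = √20 = 4.472136
t = r·√(n−2)/√(1−r²) = -0.204 · 4.472136 / 0.978971 = -0.932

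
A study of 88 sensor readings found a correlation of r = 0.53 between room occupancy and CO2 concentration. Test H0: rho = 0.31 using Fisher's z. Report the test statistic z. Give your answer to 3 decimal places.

2.486

z_r = atanh(0.53) = 0.590145,  z_0 = atanh(0.31) = 0.320545
SE = 1/√(n−3) = 1/√85 = 0.108465
z = (z_r − z_0)/SE = (0.590145 − 0.320545) / 0.108465 = 0.269600 / 0.108465 = 2.486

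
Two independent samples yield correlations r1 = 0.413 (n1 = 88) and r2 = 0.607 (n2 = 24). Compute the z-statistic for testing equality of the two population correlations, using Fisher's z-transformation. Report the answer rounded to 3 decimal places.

Fisher z-transforms: z1 = atanh(0.413) = 0.439223, z2 = atanh(0.607) = 0.704157; difference d = -0.264934
Var(d) = 1/85 + 1/21 = 0.0117647 + 0.0476190 = 0.0593837
z = d/√Var(d) = -0.264934 / √0.0593837 = -0.264934 / 0.243688 = -1.087

-1.087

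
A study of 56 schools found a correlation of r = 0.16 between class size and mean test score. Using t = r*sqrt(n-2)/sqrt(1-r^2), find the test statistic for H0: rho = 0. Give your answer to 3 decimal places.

1.191

1 − r² = 1 − 0.0256 = 0.9744;  √(1−r²) = 0.987117
√(n−2) = √54 = 7.348469
t = r·√(n−2)/√(1−r²) = 0.16 · 7.348469 / 0.987117 = 1.191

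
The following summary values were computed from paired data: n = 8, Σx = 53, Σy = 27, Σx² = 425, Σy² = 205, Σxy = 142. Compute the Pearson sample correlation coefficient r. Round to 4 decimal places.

-0.4020

Numerator: nΣxy − (Σx)(Σy) = 8·142 − (53)(27) = -295
Denominator: √[(nΣx²−(Σx)²)(nΣy²−(Σy)²)]
  nΣx²−(Σx)² = 8·425 − 2809 = 591;  nΣy²−(Σy)² = 8·205 − 729 = 911
  √(591·911) = √538401 = 733.7581
r = -295 / 733.7581 = -0.4020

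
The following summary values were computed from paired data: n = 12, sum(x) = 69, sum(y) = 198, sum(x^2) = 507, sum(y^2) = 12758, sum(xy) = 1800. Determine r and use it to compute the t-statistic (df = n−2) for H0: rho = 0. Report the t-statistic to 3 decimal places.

2.681

Numerator: nΣxy − (Σx)(Σy) = 12·1800 − (69)(198) = 7938
Denominator: √[(nΣx²−(Σx)²)(nΣy²−(Σy)²)]
  nΣx²−(Σx)² = 12·507 − 4761 = 1323;  nΣy²−(Σy)² = 12·12758 − 39204 = 113892
  √(1323·113892) = √150679116 = 12275.1422
r = 7938 / 12275.1422 = 0.6467
t = r·√(n−2)/√(1−r²) = 0.6467·√10 / √(1−0.418221) = 2.045045 / 0.762744 = 2.681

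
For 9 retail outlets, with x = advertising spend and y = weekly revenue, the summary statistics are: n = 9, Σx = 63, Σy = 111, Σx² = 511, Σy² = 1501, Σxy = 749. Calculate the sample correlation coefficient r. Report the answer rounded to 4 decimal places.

S_xy = nΣxy − ΣxΣy = 9·749 − 63·111 = 6741 − 6993 = -252
S_xx = nΣx² − (Σx)² = 9·511 − 63² = 4599 − 3969 = 630
S_yy = nΣy² − (Σy)² = 9·1501 − 111² = 13509 − 12321 = 1188
r = S_xy / √(S_xx·S_yy) = -252 / √(630·1188) = -252 / √748440 = -252 / 865.1243 = -0.2913

-0.2913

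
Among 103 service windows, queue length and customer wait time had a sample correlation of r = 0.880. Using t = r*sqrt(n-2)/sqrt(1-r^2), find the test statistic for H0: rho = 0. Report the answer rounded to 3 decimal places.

1 − r² = 1 − 0.774400 = 0.225600;  √(1−r²) = 0.474974
√(n−2) = √101 = 10.049876
t = r·√(n−2)/√(1−r²) = 0.880 · 10.049876 / 0.474974 = 18.620

18.620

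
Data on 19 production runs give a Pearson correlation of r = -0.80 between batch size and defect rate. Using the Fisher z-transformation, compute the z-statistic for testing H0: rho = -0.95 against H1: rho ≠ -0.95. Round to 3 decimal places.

Fisher z: atanh(-0.80) = -1.098612, atanh(-0.95) = -1.831781
z = (z_r − z_0)·√(n−3) = (-1.098612 − (-1.831781))·√16 = 0.733169 · 4.000000 = 2.933

2.933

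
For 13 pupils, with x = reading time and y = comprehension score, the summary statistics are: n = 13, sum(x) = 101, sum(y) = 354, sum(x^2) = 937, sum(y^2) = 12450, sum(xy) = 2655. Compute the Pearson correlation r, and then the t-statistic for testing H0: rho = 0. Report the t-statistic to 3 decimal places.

-0.488

S_xy = nΣxy − ΣxΣy = 13·2655 − 101·354 = 34515 − 35754 = -1239
S_xx = nΣx² − (Σx)² = 13·937 − 101² = 12181 − 10201 = 1980
S_yy = nΣy² − (Σy)² = 13·12450 − 354² = 161850 − 125316 = 36534
r = S_xy / √(S_xx·S_yy) = -1239 / √(1980·36534) = -1239 / √72337320 = -1239 / 8505.1349 = -0.1457
t = r·√(n−2)/√(1−r²) = -0.1457·√11 / √(1−0.021228) = -0.483232 / 0.989329 = -0.488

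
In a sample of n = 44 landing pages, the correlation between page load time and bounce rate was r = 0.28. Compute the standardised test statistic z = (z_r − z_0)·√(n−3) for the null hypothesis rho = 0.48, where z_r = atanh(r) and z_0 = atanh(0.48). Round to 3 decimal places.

-1.507

z_r = atanh(0.28) = 0.287682,  z_0 = atanh(0.48) = 0.522984
SE = 1/√(n−3) = 1/√41 = 0.156174
z = (z_r − z_0)/SE = (0.287682 − 0.522984) / 0.156174 = -0.235302 / 0.156174 = -1.507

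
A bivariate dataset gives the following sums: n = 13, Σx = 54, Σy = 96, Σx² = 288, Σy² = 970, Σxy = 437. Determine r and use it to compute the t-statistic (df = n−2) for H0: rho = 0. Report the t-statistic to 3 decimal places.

Numerator: nΣxy − (Σx)(Σy) = 13·437 − (54)(96) = 497
Denominator: √[(nΣx²−(Σx)²)(nΣy²−(Σy)²)]
  nΣx²−(Σx)² = 13·288 − 2916 = 828;  nΣy²−(Σy)² = 13·970 − 9216 = 3394
  √(828·3394) = √2810232 = 1676.3747
r = 497 / 1676.3747 = 0.2965
t = r·√(n−2)/√(1−r²) = 0.2965·√11 / √(1−0.087912) = 0.983379 / 0.955033 = 1.030

1.030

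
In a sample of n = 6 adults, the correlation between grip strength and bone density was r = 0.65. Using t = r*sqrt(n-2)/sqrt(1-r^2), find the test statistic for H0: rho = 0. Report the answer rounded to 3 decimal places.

t = r·√(n−2) / √(1−r²) with r = 0.65, n = 6
  = 0.65·√4 / √(1 − 0.4225)
  = 0.65·2.000000 / 0.759934
  = 1.300000 / 0.759934 = 1.711

1.711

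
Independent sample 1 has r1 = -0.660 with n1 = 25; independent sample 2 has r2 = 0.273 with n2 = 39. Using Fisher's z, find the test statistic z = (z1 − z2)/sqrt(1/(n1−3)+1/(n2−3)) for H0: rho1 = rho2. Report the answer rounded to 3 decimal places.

-3.965

Fisher z-transforms: z1 = atanh(-0.660) = -0.792814, z2 = atanh(0.273) = 0.280103; difference d = -1.072917
Var(d) = 1/22 + 1/36 = 0.0454545 + 0.0277778 = 0.0732323
z = d/√Var(d) = -1.072917 / √0.0732323 = -1.072917 / 0.270615 = -3.965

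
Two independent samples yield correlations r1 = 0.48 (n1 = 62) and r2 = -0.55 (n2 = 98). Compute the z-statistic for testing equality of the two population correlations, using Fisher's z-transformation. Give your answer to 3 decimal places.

z1 = atanh(0.48) = 0.522984,  z2 = atanh(-0.55) = -0.618381
SE = √(1/(n1−3) + 1/(n2−3)) = √(1/59 + 1/95) = √(0.0169492 + 0.0105263) = √0.0274755 = 0.165757
z = (z1 − z2)/SE = (0.522984 − (-0.618381)) / 0.165757 = 1.141365 / 0.165757 = 6.886

6.886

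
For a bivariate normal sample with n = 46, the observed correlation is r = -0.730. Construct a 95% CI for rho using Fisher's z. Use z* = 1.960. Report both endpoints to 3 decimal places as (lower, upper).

Fisher z: z_r = atanh(r) = ½·ln((1+(-0.730))/(1−(-0.730))) = -0.928727
SE(z) = 1/√(n−3) = 1/√43 = 0.152499
95% ⇒ z* = 1.960; margin = 1.960·0.152499 = 0.298898
CI on z-scale: (-1.227625, -0.629829)
Back-transform: tanh(-1.227625) = -0.841889, tanh(-0.629829) = -0.557934

(-0.842, -0.558)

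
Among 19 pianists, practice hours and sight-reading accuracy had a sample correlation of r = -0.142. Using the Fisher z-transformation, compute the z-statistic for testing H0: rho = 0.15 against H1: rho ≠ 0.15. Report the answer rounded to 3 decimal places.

-1.176

Fisher z: atanh(-0.142) = -0.142966, atanh(0.15) = 0.151140
z = (z_r − z_0)·√(n−3) = (-0.142966 − 0.151140)·√16 = -0.294106 · 4.000000 = -1.176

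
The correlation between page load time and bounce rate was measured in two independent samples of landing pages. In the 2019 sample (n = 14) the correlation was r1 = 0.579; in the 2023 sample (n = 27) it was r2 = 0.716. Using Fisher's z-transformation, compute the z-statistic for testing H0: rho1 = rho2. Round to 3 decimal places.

-0.655

Fisher z-transforms: z1 = atanh(0.579) = 0.660957, z2 = atanh(0.716) = 0.899389; difference d = -0.238432
Var(d) = 1/11 + 1/24 = 0.0909091 + 0.0416667 = 0.1325758
z = d/√Var(d) = -0.238432 / √0.1325758 = -0.238432 / 0.364110 = -0.655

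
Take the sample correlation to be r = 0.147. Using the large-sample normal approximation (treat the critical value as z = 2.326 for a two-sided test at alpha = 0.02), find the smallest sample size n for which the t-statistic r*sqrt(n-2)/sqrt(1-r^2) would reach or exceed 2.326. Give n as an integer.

247

Need r·√(n−2)/√(1−r²) ≥ 2.326
√(n−2) ≥ 2.326·√(1−0.021609) / 0.147 = 2.326·0.989136 / 0.147 = 15.6512
n−2 ≥ 244.9601  ⇒  n ≥ 246.9601
Smallest integer n = 247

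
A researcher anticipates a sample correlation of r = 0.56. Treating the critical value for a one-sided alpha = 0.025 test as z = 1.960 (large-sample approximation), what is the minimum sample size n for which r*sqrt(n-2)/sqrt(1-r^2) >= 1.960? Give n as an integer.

r√(n−2)/√(1−r²) ≥ 1.960  ⇔  n−2 ≥ (1.960)²·(1−r²)/r²
(1−r²)/r² = (1−0.3136)/0.3136 = 2.1888
n ≥ 2 + 3.8416·2.1888 = 2 + 8.4085 = 10.4085
⌈10.4085⌉ = 11

11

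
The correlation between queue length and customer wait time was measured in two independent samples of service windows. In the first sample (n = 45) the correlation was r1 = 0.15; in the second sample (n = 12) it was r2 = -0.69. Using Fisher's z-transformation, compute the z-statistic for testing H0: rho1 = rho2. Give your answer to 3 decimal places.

z1 = atanh(0.15) = 0.151140,  z2 = atanh(-0.69) = -0.847956
SE = √(1/(n1−3) + 1/(n2−3)) = √(1/42 + 1/9) = √(0.0238095 + 0.1111111) = √0.1349206 = 0.367315
z = (z1 − z2)/SE = (0.151140 − (-0.847956)) / 0.367315 = 0.999096 / 0.367315 = 2.720

2.720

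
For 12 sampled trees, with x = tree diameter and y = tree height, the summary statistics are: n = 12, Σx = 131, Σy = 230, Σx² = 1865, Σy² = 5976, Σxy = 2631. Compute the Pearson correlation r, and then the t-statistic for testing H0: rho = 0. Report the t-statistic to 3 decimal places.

0.465

S_xy = nΣxy − ΣxΣy = 12·2631 − 131·230 = 31572 − 30130 = 1442
S_xx = nΣx² − (Σx)² = 12·1865 − 131² = 22380 − 17161 = 5219
S_yy = nΣy² − (Σy)² = 12·5976 − 230² = 71712 − 52900 = 18812
r = S_xy / √(S_xx·S_yy) = 1442 / √(5219·18812) = 1442 / √98179828 = 1442 / 9908.5735 = 0.1455
t = r·√(n−2)/√(1−r²) = 0.1455·√10 / √(1−0.021170) = 0.460111 / 0.989358 = 0.465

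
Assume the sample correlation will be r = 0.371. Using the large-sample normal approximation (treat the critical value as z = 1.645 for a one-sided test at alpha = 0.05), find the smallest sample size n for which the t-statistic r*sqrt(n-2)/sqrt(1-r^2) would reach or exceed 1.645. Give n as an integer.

19

Need r·√(n−2)/√(1−r²) ≥ 1.645
√(n−2) ≥ 1.645·√(1−0.137641) / 0.371 = 1.645·0.928633 / 0.371 = 4.1175
n−2 ≥ 16.9538  ⇒  n ≥ 18.9538
Smallest integer n = 19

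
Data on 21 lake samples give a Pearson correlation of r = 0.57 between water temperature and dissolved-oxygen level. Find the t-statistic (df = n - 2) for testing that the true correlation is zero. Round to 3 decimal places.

3.024

1 − r² = 1 − 0.3249 = 0.6751;  √(1−r²) = 0.821645
√(n−2) = √19 = 4.358899
t = r·√(n−2)/√(1−r²) = 0.57 · 4.358899 / 0.821645 = 3.024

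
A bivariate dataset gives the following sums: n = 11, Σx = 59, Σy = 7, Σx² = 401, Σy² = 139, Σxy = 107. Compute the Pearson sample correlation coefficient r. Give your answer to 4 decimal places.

0.6512

S_xy = nΣxy − ΣxΣy = 11·107 − 59·7 = 1177 − 413 = 764
S_xx = nΣx² − (Σx)² = 11·401 − 59² = 4411 − 3481 = 930
S_yy = nΣy² − (Σy)² = 11·139 − 7² = 1529 − 49 = 1480
r = S_xy / √(S_xx·S_yy) = 764 / √(930·1480) = 764 / √1376400 = 764 / 1173.2008 = 0.6512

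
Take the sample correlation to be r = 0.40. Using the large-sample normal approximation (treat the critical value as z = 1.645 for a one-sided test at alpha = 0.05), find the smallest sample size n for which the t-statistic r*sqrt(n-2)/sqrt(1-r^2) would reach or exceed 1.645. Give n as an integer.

r√(n−2)/√(1−r²) ≥ 1.645  ⇔  n−2 ≥ (1.645)²·(1−r²)/r²
(1−r²)/r² = (1−0.1600)/0.1600 = 5.2500
n ≥ 2 + 2.706025·5.2500 = 2 + 14.2066 = 16.2066
⌈16.2066⌉ = 17

17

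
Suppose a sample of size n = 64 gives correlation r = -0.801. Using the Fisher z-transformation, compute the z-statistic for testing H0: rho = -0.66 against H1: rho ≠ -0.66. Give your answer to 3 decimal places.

-2.410

z_r = atanh(-0.801) = -1.101396,  z_0 = atanh(-0.66) = -0.792814
SE = 1/√(n−3) = 1/√61 = 0.128037
z = (z_r − z_0)/SE = (-1.101396 − (-0.792814)) / 0.128037 = -0.308582 / 0.128037 = -2.410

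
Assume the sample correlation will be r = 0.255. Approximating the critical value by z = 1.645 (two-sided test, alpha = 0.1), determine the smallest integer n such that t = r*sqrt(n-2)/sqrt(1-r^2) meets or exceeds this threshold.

Need r·√(n−2)/√(1−r²) ≥ 1.645
√(n−2) ≥ 1.645·√(1−0.065025) / 0.255 = 1.645·0.966941 / 0.255 = 6.2377
n−2 ≥ 38.9089  ⇒  n ≥ 40.9089
Smallest integer n = 41

41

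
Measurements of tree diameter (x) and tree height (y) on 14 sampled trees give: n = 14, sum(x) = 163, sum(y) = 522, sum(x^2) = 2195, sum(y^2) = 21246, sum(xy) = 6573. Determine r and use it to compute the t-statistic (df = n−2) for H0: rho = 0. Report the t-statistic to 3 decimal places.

S_xy = nΣxy − ΣxΣy = 14·6573 − 163·522 = 92022 − 85086 = 6936
S_xx = nΣx² − (Σx)² = 14·2195 − 163² = 30730 − 26569 = 4161
S_yy = nΣy² − (Σy)² = 14·21246 − 522² = 297444 − 272484 = 24960
r = S_xy / √(S_xx·S_yy) = 6936 / √(4161·24960) = 6936 / √103858560 = 6936 / 10191.1020 = 0.6806
t = r·√(n−2)/√(1−r²) = 0.6806·√12 / √(1−0.463216) = 2.357668 / 0.732655 = 3.218

3.218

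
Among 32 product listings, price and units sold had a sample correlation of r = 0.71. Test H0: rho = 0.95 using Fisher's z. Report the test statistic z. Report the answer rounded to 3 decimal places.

z_r = atanh(0.71) = 0.887184,  z_0 = atanh(0.95) = 1.831781
SE = 1/√(n−3) = 1/√29 = 0.185695
z = (z_r − z_0)/SE = (0.887184 − 1.831781) / 0.185695 = -0.944597 / 0.185695 = -5.087

-5.087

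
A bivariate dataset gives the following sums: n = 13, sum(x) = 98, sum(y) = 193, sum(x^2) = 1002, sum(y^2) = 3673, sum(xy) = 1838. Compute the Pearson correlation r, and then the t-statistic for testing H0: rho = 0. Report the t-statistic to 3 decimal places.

4.951

S_xy = nΣxy − ΣxΣy = 13·1838 − 98·193 = 23894 − 18914 = 4980
S_xx = nΣx² − (Σx)² = 13·1002 − 98² = 13026 − 9604 = 3422
S_yy = nΣy² − (Σy)² = 13·3673 − 193² = 47749 − 37249 = 10500
r = S_xy / √(S_xx·S_yy) = 4980 / √(3422·10500) = 4980 / √35931000 = 4980 / 5994.2472 = 0.8308
t = r·√(n−2)/√(1−r²) = 0.8308·√11 / √(1−0.690229) = 2.755452 / 0.556571 = 4.951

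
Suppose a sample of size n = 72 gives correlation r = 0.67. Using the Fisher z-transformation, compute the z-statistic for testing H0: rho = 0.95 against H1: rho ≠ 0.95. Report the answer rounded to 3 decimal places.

Fisher z: atanh(0.67) = 0.810743, atanh(0.95) = 1.831781
z = (z_r − z_0)·√(n−3) = (0.810743 − 1.831781)·√69 = -1.021038 · 8.306624 = -8.481

-8.481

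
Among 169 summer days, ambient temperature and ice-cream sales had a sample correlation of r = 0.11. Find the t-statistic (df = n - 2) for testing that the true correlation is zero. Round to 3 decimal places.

t = r·√(n−2) / √(1−r²) with r = 0.11, n = 169
  = 0.11·√167 / √(1 − 0.0121)
  = 0.11·12.922848 / 0.993932
  = 1.421513 / 0.993932 = 1.430

1.430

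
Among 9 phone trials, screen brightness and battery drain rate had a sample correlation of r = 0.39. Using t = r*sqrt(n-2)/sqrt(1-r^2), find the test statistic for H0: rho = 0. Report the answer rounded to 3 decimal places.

1 − r² = 1 − 0.1521 = 0.8479;  √(1−r²) = 0.920815
√(n−2) = √7 = 2.645751
t = r·√(n−2)/√(1−r²) = 0.39 · 2.645751 / 0.920815 = 1.121

1.121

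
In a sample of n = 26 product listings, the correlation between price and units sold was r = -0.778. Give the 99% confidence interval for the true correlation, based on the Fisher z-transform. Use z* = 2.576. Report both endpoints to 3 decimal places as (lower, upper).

Fisher z: z_r = atanh(r) = ½·ln((1+(-0.778))/(1−(-0.778))) = -1.040284
SE(z) = 1/√(n−3) = 1/√23 = 0.208514
99% ⇒ z* = 2.576; margin = 2.576·0.208514 = 0.537132
CI on z-scale: (-1.577416, -0.503152)
Back-transform: tanh(-1.577416) = -0.918197, tanh(-0.503152) = -0.464592

(-0.918, -0.465)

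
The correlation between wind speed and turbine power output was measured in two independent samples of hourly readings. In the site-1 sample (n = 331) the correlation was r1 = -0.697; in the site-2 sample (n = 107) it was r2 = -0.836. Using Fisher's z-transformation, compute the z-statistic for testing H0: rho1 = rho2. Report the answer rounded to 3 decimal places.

Fisher z-transforms: z1 = atanh(-0.697) = -0.861442, z2 = atanh(-0.836) = -1.207739; difference d = 0.346297
Var(d) = 1/328 + 1/104 = 0.0030488 + 0.0096154 = 0.0126642
z = d/√Var(d) = 0.346297 / √0.0126642 = 0.346297 / 0.112535 = 3.077

3.077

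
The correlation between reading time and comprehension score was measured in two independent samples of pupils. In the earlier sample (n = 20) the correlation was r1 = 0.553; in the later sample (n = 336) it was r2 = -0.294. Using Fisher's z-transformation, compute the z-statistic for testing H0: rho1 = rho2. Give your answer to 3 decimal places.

Fisher z-transforms: z1 = atanh(0.553) = 0.622693, z2 = atanh(-0.294) = -0.302939; difference d = 0.925632
Var(d) = 1/17 + 1/333 = 0.0588235 + 0.0030030 = 0.0618265
z = d/√Var(d) = 0.925632 / √0.0618265 = 0.925632 / 0.248649 = 3.723

3.723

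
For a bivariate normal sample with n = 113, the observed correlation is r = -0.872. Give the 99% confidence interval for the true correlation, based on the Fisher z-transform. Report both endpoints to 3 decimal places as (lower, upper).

(-0.920, -0.799)

Fisher z: z_r = atanh(r) = ½·ln((1+(-0.872))/(1−(-0.872))) = -1.341366
SE(z) = 1/√(n−3) = 1/√110 = 0.095346
99% ⇒ z* = 2.576; margin = 2.576·0.095346 = 0.245611
CI on z-scale: (-1.586977, -1.095755)
Back-transform: tanh(-1.586977) = -0.919685, tanh(-1.095755) = -0.798969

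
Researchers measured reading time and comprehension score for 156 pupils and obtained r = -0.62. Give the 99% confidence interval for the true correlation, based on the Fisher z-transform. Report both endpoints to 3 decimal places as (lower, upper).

(-0.732, -0.475)

Fisher z: z_r = atanh(r) = ½·ln((1+(-0.62))/(1−(-0.62))) = -0.725005
SE(z) = 1/√(n−3) = 1/√153 = 0.080845
99% ⇒ z* = 2.576; margin = 2.576·0.080845 = 0.208257
CI on z-scale: (-0.933262, -0.516748)
Back-transform: tanh(-0.933262) = -0.732111, tanh(-0.516748) = -0.475186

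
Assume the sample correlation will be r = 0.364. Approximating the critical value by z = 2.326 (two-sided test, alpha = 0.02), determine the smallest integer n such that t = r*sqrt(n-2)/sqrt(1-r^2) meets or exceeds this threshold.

38

r√(n−2)/√(1−r²) ≥ 2.326  ⇔  n−2 ≥ (2.326)²·(1−r²)/r²
(1−r²)/r² = (1−0.132496)/0.132496 = 6.5474
n ≥ 2 + 5.410276·6.5474 = 2 + 35.4232 = 37.4232
⌈37.4232⌉ = 38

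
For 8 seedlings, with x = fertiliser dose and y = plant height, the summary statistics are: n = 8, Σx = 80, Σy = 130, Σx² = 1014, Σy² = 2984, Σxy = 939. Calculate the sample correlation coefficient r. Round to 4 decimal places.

-0.8359

Numerator: nΣxy − (Σx)(Σy) = 8·939 − (80)(130) = -2888
Denominator: √[(nΣx²−(Σx)²)(nΣy²−(Σy)²)]
  nΣx²−(Σx)² = 8·1014 − 6400 = 1712;  nΣy²−(Σy)² = 8·2984 − 16900 = 6972
  √(1712·6972) = √11936064 = 3454.8609
r = -2888 / 3454.8609 = -0.8359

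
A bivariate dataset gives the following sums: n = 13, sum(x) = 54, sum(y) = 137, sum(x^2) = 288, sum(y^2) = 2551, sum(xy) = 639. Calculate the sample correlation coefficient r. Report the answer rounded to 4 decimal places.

0.2633

S_xy = nΣxy − ΣxΣy = 13·639 − 54·137 = 8307 − 7398 = 909
S_xx = nΣx² − (Σx)² = 13·288 − 54² = 3744 − 2916 = 828
S_yy = nΣy² − (Σy)² = 13·2551 − 137² = 33163 − 18769 = 14394
r = S_xy / √(S_xx·S_yy) = 909 / √(828·14394) = 909 / √11918232 = 909 / 3452.2792 = 0.2633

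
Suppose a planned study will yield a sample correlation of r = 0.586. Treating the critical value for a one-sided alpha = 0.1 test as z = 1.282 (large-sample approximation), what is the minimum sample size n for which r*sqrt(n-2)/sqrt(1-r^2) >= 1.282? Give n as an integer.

Need r·√(n−2)/√(1−r²) ≥ 1.282
√(n−2) ≥ 1.282·√(1−0.343396) / 0.586 = 1.282·0.810311 / 0.586 = 1.7727
n−2 ≥ 3.1425  ⇒  n ≥ 5.1425
Smallest integer n = 6

6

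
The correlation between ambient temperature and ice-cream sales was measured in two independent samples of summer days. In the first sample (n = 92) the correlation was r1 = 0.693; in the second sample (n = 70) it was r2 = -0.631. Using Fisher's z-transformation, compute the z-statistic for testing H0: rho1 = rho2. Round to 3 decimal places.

9.872

Fisher z-transforms: z1 = atanh(0.693) = 0.853705, z2 = atanh(-0.631) = -0.743076; difference d = 1.596781
Var(d) = 1/89 + 1/67 = 0.0112360 + 0.0149254 = 0.0261614
z = d/√Var(d) = 1.596781 / √0.0261614 = 1.596781 / 0.161745 = 9.872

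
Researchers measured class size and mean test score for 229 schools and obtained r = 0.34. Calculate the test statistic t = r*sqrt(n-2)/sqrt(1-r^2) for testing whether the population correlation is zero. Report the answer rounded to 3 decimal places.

t = r·√(n−2) / √(1−r²) with r = 0.34, n = 229
  = 0.34·√227 / √(1 − 0.1156)
  = 0.34·15.066519 / 0.940425
  = 5.122616 / 0.940425 = 5.447

5.447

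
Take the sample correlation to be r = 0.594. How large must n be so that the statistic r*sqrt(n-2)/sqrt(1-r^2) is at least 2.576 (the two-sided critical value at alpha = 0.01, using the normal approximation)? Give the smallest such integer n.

15

r√(n−2)/√(1−r²) ≥ 2.576  ⇔  n−2 ≥ (2.576)²·(1−r²)/r²
(1−r²)/r² = (1−0.352836)/0.352836 = 1.8342
n ≥ 2 + 6.635776·1.8342 = 2 + 12.1713 = 14.1713
⌈14.1713⌉ = 15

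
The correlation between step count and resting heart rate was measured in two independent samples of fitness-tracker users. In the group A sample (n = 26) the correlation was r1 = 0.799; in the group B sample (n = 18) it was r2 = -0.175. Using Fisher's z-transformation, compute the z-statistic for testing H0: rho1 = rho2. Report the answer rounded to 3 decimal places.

3.835

z1 = atanh(0.799) = 1.095841,  z2 = atanh(-0.175) = -0.176820
SE = √(1/(n1−3) + 1/(n2−3)) = √(1/23 + 1/15) = √(0.0434783 + 0.0666667) = √0.1101450 = 0.331881
z = (z1 − z2)/SE = (1.095841 − (-0.176820)) / 0.331881 = 1.272661 / 0.331881 = 3.835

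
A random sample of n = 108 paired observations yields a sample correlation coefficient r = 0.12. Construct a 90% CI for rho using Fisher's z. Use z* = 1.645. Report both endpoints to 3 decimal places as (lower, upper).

z_r = atanh(0.12) = 0.120581;  SE = 1/√(n−3) = 1/√105 = 0.097590
z-limits: 0.120581 ± 1.645·0.097590 = 0.120581 ± 0.160536 = [-0.039955, 0.281117]
ρ-limits: (tanh -0.039955, tanh 0.281117) = (-0.040, 0.274)

(-0.040, 0.274)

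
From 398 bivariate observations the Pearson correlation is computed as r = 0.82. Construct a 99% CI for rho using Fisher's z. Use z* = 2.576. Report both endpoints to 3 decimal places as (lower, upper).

Fisher z: z_r = atanh(r) = ½·ln((1+0.82)/(1−0.82)) = 1.156817
SE(z) = 1/√(n−3) = 1/√395 = 0.050315
99% ⇒ z* = 2.576; margin = 2.576·0.050315 = 0.129611
CI on z-scale: (1.027206, 1.286428)
Back-transform: tanh(1.027206) = 0.772785, tanh(1.286428) = 0.858188

(0.773, 0.858)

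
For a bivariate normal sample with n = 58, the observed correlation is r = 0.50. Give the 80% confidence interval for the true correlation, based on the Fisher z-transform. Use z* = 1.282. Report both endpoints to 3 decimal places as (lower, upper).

(0.360, 0.618)

z_r = atanh(0.50) = 0.549306;  SE = 1/√(n−3) = 1/√55 = 0.134840
z-limits: 0.549306 ± 1.282·0.134840 = 0.549306 ± 0.172865 = [0.376441, 0.722171]
ρ-limits: (tanh 0.376441, tanh 0.722171) = (0.360, 0.618)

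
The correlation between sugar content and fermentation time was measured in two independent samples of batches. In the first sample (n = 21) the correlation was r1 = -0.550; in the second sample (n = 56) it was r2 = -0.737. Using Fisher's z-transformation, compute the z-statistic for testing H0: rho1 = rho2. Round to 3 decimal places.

1.193

z1 = atanh(-0.550) = -0.618381,  z2 = atanh(-0.737) = -0.943880
SE = √(1/(n1−3) + 1/(n2−3)) = √(1/18 + 1/53) = √(0.0555556 + 0.0188679) = √0.0744235 = 0.272807
z = (z1 − z2)/SE = (-0.618381 − (-0.943880)) / 0.272807 = 0.325499 / 0.272807 = 1.193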